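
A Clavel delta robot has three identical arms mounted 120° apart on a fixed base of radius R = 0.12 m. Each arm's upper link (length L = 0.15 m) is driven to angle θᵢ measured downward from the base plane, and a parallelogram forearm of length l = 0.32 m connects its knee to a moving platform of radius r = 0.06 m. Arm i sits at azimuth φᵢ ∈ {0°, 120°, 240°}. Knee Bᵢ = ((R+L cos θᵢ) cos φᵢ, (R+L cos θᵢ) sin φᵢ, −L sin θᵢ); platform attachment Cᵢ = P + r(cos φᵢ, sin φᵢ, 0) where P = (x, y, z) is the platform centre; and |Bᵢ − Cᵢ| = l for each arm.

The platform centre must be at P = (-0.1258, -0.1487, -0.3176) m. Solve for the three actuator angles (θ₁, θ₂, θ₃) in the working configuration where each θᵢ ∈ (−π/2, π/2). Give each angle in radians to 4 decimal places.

rotate P by −φ1: (-0.1258, -0.1487, -0.3176)
  A cos θ + B sin θ = C:  0.1858·cos θ + -0.3176·sin θ = -0.2587
  √(A²+B²)=0.3680;  θ1 = -1.0415+2.3504 ≈ 1.3089
φ2=120.0° → target in arm frame (-0.0659, 0.1833)
  A cos θ + B sin θ = C:  0.1259·cos θ + -0.3176·sin θ = -0.2347
  γ=atan2(-0.3176,0.1259)=-1.1934;  ψ=arccos(-0.6870)=2.3282;  θ2=γ+ψ≈1.1347
arm 3 (φ=240.0°): x'=0.1917, y'=-0.0346
  A=-0.1317, B=-0.3176, C=(l²−L²−A²−y'²−z²)/(2L)=-0.1317
  γ=atan2(-0.3176,-0.1317)=-1.9638;  ψ=arccos(-0.3830)=1.9639;  θ3=γ+ψ≈0.0000

θ₁ = 1.3089, θ₂ = 1.1347, θ₃ = 0.0000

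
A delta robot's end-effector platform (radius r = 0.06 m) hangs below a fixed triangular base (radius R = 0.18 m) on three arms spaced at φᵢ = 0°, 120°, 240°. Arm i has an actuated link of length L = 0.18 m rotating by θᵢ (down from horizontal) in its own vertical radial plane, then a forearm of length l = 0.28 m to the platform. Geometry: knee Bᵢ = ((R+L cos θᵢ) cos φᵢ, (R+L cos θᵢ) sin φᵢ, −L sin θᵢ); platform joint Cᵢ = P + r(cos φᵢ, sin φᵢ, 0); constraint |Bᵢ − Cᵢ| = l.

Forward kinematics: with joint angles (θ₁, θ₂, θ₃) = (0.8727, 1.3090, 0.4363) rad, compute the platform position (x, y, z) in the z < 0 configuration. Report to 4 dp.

(0.0089, -0.1038, -0.2652)

φ1=0.0°: virtual centre (0.2357, 0.0000, -0.1379), radius l
O2 = (0.1666·cos120.0°, 0.1666·sin120.0°, -0.1739) = (-0.0833, 0.1443, -0.1739)
arm 3 at φ=240.0°: ρ3 = 0.2831;  O3 = (-0.1416, -0.2452, -0.0761)
eliminate P² terms by subtracting sphere 1 from 2 and 3
plane₁₂: -0.6380x+0.2885y+-0.0719z = -0.0166
det = 0.5306;  x = 0.0091+0.0007z,  y = -0.0373+0.2510z
sphere 1 gives Az²+Bz+C=0 with A=1.0630, B=0.2567, C=-0.0067;  B²−4AC=0.0943;  roots -0.2652, 0.0237;  negative root z = -0.2652
x = 0.0089, y = -0.1038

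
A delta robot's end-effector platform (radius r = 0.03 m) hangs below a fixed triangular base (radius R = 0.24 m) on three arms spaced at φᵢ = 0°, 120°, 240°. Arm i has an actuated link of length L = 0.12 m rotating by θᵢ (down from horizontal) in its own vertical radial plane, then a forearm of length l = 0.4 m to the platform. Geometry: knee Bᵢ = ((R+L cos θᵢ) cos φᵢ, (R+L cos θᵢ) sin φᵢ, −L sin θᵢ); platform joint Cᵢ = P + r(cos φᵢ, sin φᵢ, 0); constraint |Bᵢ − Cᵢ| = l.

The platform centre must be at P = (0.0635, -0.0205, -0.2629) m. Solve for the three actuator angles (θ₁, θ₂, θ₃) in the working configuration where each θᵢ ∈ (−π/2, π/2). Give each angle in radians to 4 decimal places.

rotate P by −φ1: (0.0635, -0.0205, -0.2629)
  A=0.1465, B=-0.2629, C=(l²−L²−A²−y'²−z²)/(2L)=0.2275
  √(A²+B²)=0.3010;  θ1 = -1.0624+0.7137 ≈ -0.3487
arm 2 (φ=120.0°): x'=-0.0495, y'=-0.0447
  e−x'=0.2595;  (l²−L²−(e−x')²−y'²−z²)/2L = 0.0297
  √(A²+B²)=0.3694;  θ2 = -0.7919+1.4902 ≈ 0.6983
rotate P by −φ3: (-0.0140, 0.0652, -0.2629)
  A=0.2240, B=-0.2629, C=(l²−L²−A²−y'²−z²)/(2L)=0.0919
  √(A²+B²)=0.3454;  θ3 = -0.8651+1.3015 ≈ 0.4364

θ₁ = -0.3487, θ₂ = 0.6983, θ₃ = 0.4364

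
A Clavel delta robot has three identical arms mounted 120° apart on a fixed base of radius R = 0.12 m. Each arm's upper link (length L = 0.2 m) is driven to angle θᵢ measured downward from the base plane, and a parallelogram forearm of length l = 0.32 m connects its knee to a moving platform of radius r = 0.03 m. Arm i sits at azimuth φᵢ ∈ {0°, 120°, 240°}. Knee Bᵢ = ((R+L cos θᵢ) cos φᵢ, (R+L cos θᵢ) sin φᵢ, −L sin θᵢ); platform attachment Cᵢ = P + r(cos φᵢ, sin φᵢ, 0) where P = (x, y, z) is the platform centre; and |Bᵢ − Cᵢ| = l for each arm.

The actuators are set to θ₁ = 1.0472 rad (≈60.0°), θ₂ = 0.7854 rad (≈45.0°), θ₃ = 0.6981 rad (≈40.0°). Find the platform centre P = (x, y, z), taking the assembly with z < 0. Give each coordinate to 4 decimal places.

(-0.0597, -0.0134, -0.3728)

S1 = (0.1900·cos0.0°, 0.1900·sin0.0°, -0.1732) = (0.1900, 0.0000, -0.1732)
S2 = (0.2314·cos120.0°, 0.2314·sin120.0°, -0.1414) = (-0.1157, 0.2004, -0.1414)
φ3=240.0°: virtual centre (-0.1216, -0.2106, -0.1286), radius l
eliminate P² terms by subtracting sphere 1 from 2 and 3
plane₁₂: -0.6114x+0.4008y+0.0636z = 0.0075
Cramer: x(z) = -0.0138+0.1233z;  y(z) = -0.0024+0.0295z
quadratic in z: (1.0161)z²+(0.2960)z+(-0.0309)=0, √Δ=0.4616 → z ∈ {-0.3728, 0.0815}; z = -0.3728 (taking z<0)
x = -0.0597, y = -0.0134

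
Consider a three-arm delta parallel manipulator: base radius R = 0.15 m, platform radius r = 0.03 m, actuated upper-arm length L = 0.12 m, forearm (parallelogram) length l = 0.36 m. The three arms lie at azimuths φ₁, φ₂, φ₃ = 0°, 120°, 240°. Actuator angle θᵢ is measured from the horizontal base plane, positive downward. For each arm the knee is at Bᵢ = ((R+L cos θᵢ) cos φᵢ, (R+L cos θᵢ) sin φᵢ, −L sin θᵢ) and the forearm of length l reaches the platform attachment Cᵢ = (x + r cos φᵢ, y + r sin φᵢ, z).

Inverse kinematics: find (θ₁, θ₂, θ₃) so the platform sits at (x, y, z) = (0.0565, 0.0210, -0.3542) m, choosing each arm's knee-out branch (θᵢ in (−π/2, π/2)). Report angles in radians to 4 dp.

θ₁ = 0.3488, θ₂ = 0.6979, θ₃ = 0.8726

rotate P by −φ1: (0.0565, 0.0210, -0.3542)
  A cos θ + B sin θ = C:  0.0635·cos θ + -0.3542·sin θ = -0.0614
  θ1 = atan2(B,A) + arccos(C/0.3598) = 0.3488
rotate P by −φ2: (-0.0101, -0.0594, -0.3542)
  A cos θ + B sin θ = C:  0.1301·cos θ + -0.3542·sin θ = -0.1279
  θ2 = atan2(B,A) + arccos(C/0.3773) = 0.6979
arm 3 (φ=240.0°): x'=-0.0464, y'=0.0384
  A cos θ + B sin θ = C:  0.1664·cos θ + -0.3542·sin θ = -0.1643
  θ3 = atan2(B,A) + arccos(C/0.3914) = 0.8726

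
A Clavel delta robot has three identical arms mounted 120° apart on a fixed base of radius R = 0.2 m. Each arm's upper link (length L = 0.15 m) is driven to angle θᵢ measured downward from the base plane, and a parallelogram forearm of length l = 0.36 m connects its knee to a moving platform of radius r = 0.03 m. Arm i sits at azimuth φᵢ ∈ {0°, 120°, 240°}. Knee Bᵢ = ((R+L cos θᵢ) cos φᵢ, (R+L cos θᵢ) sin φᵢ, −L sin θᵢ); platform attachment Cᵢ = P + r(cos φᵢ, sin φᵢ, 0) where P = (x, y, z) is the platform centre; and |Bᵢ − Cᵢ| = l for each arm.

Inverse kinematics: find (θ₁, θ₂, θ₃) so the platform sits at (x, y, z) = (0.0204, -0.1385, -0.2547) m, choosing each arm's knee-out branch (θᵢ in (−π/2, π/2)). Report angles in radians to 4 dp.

arm 1 (φ=0.0°): x'=0.0204, y'=-0.1385
  A cos θ + B sin θ = C:  0.1496·cos θ + -0.2547·sin θ = 0.0022
  √(A²+B²)=0.2954;  θ1 = -1.0397+1.5633 ≈ 0.5236
φ2=120.0° → target in arm frame (-0.1301, 0.0516)
  A=0.3001, B=-0.2547, C=(l²−L²−A²−y'²−z²)/(2L)=-0.1684
  θ2 = atan2(B,A) + arccos(C/0.3936) = 1.3092
rotate P by −φ3: (0.1097, 0.0869, -0.2547)
  A cos θ + B sin θ = C:  0.0603·cos θ + -0.2547·sin θ = 0.1035
  √(A²+B²)=0.2617;  θ3 = -1.3385+1.1643 ≈ -0.1741

θ₁ = 0.5236, θ₂ = 1.3092, θ₃ = -0.1741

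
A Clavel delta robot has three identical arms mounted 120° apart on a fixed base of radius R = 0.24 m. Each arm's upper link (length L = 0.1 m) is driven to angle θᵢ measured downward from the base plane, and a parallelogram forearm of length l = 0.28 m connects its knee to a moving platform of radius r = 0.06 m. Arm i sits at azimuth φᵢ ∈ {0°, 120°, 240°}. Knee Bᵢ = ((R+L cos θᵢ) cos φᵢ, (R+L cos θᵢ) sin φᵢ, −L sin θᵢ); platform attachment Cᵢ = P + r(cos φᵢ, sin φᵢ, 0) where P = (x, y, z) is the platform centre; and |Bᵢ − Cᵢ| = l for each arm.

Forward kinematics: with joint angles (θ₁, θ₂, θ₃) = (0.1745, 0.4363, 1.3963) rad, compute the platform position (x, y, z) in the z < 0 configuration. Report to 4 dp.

φ1=0.0°: virtual centre (0.2785, 0.0000, -0.0174), radius l
arm 2 at φ=120.0°: e+L cos θ2 = 0.2706;  O2 = (-0.1353, 0.2344, -0.0423)
O3 = (0.1974·cos240.0°, 0.1974·sin240.0°, -0.0985) = (-0.0987, -0.1709, -0.0985)
subtract pairs → two planes through P
plane₁₂: -0.8276x+0.4687y+-0.0498z = -0.0028
det = 0.6365;  x = 0.0230+-0.1462z,  y = 0.0346+-0.1519z
quadratic in z: (1.0445)z²+(0.0989)z+(-0.0116)=0, √Δ=0.2417 → z ∈ {-0.1631, 0.0684}; z = -0.1631 (taking z<0)
x = 0.0469, y = 0.0594

(0.0469, 0.0594, -0.1631)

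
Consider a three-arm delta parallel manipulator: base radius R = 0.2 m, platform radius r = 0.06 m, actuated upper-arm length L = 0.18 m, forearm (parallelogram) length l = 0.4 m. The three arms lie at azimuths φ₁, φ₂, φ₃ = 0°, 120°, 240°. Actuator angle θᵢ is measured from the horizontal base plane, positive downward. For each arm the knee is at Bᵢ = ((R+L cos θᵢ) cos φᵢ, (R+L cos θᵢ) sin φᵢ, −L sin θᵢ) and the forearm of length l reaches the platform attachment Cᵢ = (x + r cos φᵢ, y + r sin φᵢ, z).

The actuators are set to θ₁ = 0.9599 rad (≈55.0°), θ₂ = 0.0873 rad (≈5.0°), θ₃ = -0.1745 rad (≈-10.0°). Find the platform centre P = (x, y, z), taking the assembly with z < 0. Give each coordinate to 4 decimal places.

φ1=0.0°: virtual centre (0.2432, 0.0000, -0.1474), radius l
centre 2 = (0.3193·cos120.0°, 0.3193·sin120.0°, -0.0157) = (-0.1597, 0.2765, -0.0157)
arm 3 at φ=240.0°: (R−r)+L cos θ3 = 0.3173;  centre 3 = (-0.1586, -0.2748, 0.0313)
subtract pairs → two planes through P
linear system: -0.8058x+0.5531y = 0.0213−0.2635z; -0.8038x+-0.5495y = 0.0207−0.3574z
det = 0.8873;  x = -0.0261+0.3859z,  y = 0.0005+0.0859z
quadratic in z: (1.1563)z²+(0.0871)z+(-0.0657)=0, √Δ=0.5581 → z ∈ {-0.2790, 0.2037}; z = -0.2790 (taking z<0)
x = -0.1338, y = -0.0235

(-0.1338, -0.0235, -0.2790)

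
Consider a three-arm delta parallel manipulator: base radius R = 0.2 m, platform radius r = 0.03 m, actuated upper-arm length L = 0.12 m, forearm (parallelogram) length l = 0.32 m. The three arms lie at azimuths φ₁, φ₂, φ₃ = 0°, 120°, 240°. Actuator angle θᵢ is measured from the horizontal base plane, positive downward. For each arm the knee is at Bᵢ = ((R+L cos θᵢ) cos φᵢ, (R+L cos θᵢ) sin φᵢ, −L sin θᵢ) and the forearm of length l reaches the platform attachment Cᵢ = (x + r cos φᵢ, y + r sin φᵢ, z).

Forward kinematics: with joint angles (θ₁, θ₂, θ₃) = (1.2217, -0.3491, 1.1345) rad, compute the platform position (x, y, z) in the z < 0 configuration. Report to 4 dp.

φ1=0.0°: virtual centre (0.2110, 0.0000, -0.1128), radius l
arm 2 at φ=120.0°: ρ2 = 0.2828;  S2 = (-0.1414, 0.2449, 0.0410)
arm 3 at φ=240.0°: ρ3 = 0.2207;  S3 = (-0.1104, -0.1911, -0.1088)
subtract pairs → two planes through P
[-0.7049 0.4898 0.3076]·P = 0.0244;  [-0.6428 -0.3823 0.0080]·P = 0.0033
det = 0.5843;  x = -0.0187+0.2080z,  y = 0.0229+-0.3288z
sphere 1 gives Az²+Bz+C=0 with A=1.1513, B=0.1149, C=-0.0364;  B²−4AC=0.1807;  roots -0.2345, 0.1347;  negative root z = -0.2345
x = -0.0675, y = 0.1000

(-0.0675, 0.1000, -0.2345)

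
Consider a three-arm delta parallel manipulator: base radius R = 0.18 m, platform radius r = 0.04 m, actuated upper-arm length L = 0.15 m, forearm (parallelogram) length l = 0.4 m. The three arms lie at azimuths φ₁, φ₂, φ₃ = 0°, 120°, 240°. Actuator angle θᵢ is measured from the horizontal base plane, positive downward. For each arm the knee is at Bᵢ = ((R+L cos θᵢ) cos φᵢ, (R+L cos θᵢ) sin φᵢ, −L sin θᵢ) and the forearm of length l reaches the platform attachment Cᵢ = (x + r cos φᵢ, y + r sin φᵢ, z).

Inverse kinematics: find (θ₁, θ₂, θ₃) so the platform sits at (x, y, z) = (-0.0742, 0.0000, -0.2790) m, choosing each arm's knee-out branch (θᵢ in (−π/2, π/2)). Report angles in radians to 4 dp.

θ₁ = 0.5238, θ₂ = -0.1746, θ₃ = -0.1746

arm 1 (φ=0.0°): x'=-0.0742, y'=0.0000
  A cos θ + B sin θ = C:  0.2142·cos θ + -0.2790·sin θ = 0.0459
  γ=atan2(-0.2790,0.2142)=-0.9160;  ψ=arccos(0.1306)=1.4399;  θ1=γ+ψ≈0.5238
rotate P by −φ2: (0.0371, 0.0643, -0.2790)
  A cos θ + B sin θ = C:  0.1029·cos θ + -0.2790·sin θ = 0.1498
  γ=atan2(-0.2790,0.1029)=-1.2175;  ψ=arccos(0.5038)=1.0428;  θ2=γ+ψ≈-0.1746
arm 3 (φ=240.0°): x'=0.0371, y'=-0.0643
  e−x'=0.1029;  (l²−L²−(e−x')²−y'²−z²)/2L = 0.1498
  √(A²+B²)=0.2974;  θ3 = -1.2175+1.0428 ≈ -0.1746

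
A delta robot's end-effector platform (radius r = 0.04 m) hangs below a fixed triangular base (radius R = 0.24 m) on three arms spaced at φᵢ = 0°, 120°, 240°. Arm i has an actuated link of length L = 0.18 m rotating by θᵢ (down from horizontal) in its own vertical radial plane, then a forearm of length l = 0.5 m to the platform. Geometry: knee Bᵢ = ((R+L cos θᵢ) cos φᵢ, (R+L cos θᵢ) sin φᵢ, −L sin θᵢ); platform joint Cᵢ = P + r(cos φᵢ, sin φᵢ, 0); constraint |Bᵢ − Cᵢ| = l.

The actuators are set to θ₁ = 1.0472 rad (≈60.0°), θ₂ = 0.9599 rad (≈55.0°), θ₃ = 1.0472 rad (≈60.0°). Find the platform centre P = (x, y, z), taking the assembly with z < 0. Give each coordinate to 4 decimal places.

φ1=0.0°: virtual centre (0.2900, 0.0000, -0.1559), radius l
φ2=120.0°: virtual centre (-0.1516, 0.2626, -0.1474), radius l
φ3=240.0°: virtual centre (-0.1450, -0.2511, -0.1559), radius l
eliminate P² terms by subtracting sphere 1 from 2 and 3
[-0.8832 0.5252 0.0169]·P = 0.0053;  [-0.8700 -0.5023 0.0000]·P = 0.0000
det = 0.9006;  x = -0.0030+0.0094z,  y = 0.0051+-0.0163z
quadratic in z: (1.0004)z²+(0.3061)z+(-0.1399)=0, √Δ=0.8083 → z ∈ {-0.5570, 0.2510}; z = -0.5570 (taking z<0)
x = -0.0082, y = 0.0142

(-0.0082, 0.0142, -0.5570)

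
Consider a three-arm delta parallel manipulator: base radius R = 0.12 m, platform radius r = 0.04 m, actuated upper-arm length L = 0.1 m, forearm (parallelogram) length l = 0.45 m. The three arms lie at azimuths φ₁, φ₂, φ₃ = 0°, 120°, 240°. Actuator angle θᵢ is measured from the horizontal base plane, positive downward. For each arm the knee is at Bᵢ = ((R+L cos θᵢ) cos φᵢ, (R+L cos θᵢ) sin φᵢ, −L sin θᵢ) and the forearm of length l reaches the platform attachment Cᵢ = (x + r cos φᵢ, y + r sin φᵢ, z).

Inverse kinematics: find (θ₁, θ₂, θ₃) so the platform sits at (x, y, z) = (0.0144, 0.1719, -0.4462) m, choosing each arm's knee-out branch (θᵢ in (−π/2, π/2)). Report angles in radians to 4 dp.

θ₁ = 0.6110, θ₂ = 0.0875, θ₃ = 1.2219

arm 1 (φ=0.0°): x'=0.0144, y'=0.1719
  A cos θ + B sin θ = C:  0.0656·cos θ + -0.4462·sin θ = -0.2022
  √(A²+B²)=0.4510;  θ1 = -1.4248+2.0358 ≈ 0.6110
rotate P by −φ2: (0.1417, -0.0984, -0.4462)
  e−x'=-0.0617;  (l²−L²−(e−x')²−y'²−z²)/2L = -0.1004
  γ=atan2(-0.4462,-0.0617)=-1.7081;  ψ=arccos(-0.2229)=1.7956;  θ2=γ+ψ≈0.0875
arm 3 (φ=240.0°): x'=-0.1561, y'=-0.0735
  A cos θ + B sin θ = C:  0.2361·cos θ + -0.4462·sin θ = -0.3386
  θ3 = atan2(B,A) + arccos(C/0.5048) = 1.2219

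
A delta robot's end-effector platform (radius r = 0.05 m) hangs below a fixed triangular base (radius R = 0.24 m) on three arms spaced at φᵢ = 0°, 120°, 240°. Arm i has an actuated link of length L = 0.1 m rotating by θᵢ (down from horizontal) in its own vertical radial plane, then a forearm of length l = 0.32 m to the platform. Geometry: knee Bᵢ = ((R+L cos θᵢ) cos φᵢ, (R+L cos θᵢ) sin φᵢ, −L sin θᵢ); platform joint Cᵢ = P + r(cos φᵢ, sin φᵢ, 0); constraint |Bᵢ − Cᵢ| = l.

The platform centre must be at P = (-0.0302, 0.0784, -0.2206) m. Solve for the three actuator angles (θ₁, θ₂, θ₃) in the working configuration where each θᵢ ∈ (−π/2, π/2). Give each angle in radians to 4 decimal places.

θ₁ = 0.9602, θ₂ = -0.2625, θ₃ = 1.1348

arm 1 (φ=0.0°): x'=-0.0302, y'=0.0784
  e−x'=0.2202;  (l²−L²−(e−x')²−y'²−z²)/2L = -0.0545
  γ=atan2(-0.2206,0.2202)=-0.7863;  ψ=arccos(-0.1748)=1.7465;  θ1=γ+ψ≈0.9602
arm 2 (φ=120.0°): x'=0.0830, y'=-0.0130
  A cos θ + B sin θ = C:  0.1070·cos θ + -0.2206·sin θ = 0.1606
  θ2 = atan2(B,A) + arccos(C/0.2452) = -0.2625
arm 3 (φ=240.0°): x'=-0.0528, y'=-0.0654
  e−x'=0.2428;  (l²−L²−(e−x')²−y'²−z²)/2L = -0.0974
  γ=atan2(-0.2206,0.2428)=-0.7375;  ψ=arccos(-0.2970)=1.8723;  θ3=γ+ψ≈1.1348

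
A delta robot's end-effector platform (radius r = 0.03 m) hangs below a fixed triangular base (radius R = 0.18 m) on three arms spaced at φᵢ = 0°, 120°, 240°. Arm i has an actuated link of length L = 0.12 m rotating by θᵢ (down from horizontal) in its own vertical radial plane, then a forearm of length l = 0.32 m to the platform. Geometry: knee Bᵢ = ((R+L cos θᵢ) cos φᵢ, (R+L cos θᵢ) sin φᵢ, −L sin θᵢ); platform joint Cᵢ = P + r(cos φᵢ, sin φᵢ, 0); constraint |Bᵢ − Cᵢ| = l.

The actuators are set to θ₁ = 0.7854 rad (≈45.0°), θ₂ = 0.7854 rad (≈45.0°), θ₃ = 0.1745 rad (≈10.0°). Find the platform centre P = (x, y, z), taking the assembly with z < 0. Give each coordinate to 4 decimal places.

centre 1 = (0.2349·cos0.0°, 0.2349·sin0.0°, -0.0849) = (0.2349, 0.0000, -0.0849)
arm 2 at φ=120.0°: e+L cos θ2 = 0.2349;  centre 2 = (-0.1174, 0.2034, -0.0849)
arm 3 at φ=240.0°: e+L cos θ3 = 0.2682;  centre 3 = (-0.1341, -0.2322, -0.0208)
subtract pairs → two planes through P
[-0.7046 0.4068 0.0000]·P = 0.0000;  [-0.7379 -0.4645 0.1280]·P = 0.0100
det = 0.6274;  x = -0.0065+0.0830z,  y = -0.0112+0.1438z
into |P−centre ₁|² = l²: 1.0276z² + 0.1264z + -0.0368 = 0;  Δ = 0.1674;  z = -0.2606 or 0.1376 → z<0 root = -0.2606
x = -0.0281, y = -0.0487

(-0.0281, -0.0487, -0.2606)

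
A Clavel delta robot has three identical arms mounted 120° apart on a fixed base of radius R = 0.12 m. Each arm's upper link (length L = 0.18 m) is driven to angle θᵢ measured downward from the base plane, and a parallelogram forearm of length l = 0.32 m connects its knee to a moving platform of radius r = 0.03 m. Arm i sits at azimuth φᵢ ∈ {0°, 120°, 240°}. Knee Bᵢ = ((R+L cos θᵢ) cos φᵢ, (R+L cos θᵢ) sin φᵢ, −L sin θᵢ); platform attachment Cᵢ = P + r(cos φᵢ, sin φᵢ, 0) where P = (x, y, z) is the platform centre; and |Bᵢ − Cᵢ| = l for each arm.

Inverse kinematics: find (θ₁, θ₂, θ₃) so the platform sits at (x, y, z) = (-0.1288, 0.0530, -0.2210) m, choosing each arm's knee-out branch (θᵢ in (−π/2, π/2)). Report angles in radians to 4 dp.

θ₁ = 1.0473, θ₂ = -0.2616, θ₃ = 0.3489

φ1=0.0° → target in arm frame (-0.1288, 0.0530)
  e−x'=0.2188;  (l²−L²−(e−x')²−y'²−z²)/2L = -0.0820
  γ=atan2(-0.2210,0.2188)=-0.7904;  ψ=arccos(-0.2637)=1.8377;  θ1=γ+ψ≈1.0473
arm 2 (φ=120.0°): x'=0.1103, y'=0.0850
  e−x'=-0.0203;  (l²−L²−(e−x')²−y'²−z²)/2L = 0.0375
  γ=atan2(-0.2210,-0.0203)=-1.6624;  ψ=arccos(0.1692)=1.4008;  θ2=γ+ψ≈-0.2616
φ3=240.0° → target in arm frame (0.0185, -0.1380)
  e−x'=0.0715;  (l²−L²−(e−x')²−y'²−z²)/2L = -0.0084
  θ3 = atan2(B,A) + arccos(C/0.2323) = 0.3489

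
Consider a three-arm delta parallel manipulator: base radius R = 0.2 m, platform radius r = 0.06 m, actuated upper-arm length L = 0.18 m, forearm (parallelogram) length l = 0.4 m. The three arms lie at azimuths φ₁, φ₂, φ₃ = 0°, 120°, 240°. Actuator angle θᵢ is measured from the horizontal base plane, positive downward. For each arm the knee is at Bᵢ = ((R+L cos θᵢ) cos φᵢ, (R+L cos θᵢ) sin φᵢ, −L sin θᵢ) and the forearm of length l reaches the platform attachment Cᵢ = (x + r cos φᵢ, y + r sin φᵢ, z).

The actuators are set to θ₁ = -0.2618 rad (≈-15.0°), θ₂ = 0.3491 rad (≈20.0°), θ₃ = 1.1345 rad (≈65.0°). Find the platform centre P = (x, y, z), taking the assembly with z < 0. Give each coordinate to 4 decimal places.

(0.1301, 0.1072, -0.2922)

φ1=0.0°: virtual centre (0.3139, 0.0000, 0.0466), radius l
arm 2 at φ=120.0°: ρ2 = 0.3091;  centre 2 = (-0.1546, 0.2677, -0.0616)
φ3=240.0°: virtual centre (-0.1080, -0.1871, -0.1631), radius l
eliminate P² terms by subtracting sphere 1 from 2 and 3
linear system: -0.9369x+0.5355y = -0.0013−-0.2163z; -0.8438x+-0.3742y = -0.0274−-0.4195z
det = 0.8024;  x = 0.0189+-0.3808z,  y = 0.0306+-0.2623z
quadratic in z: (1.2138)z²+(0.1154)z+(-0.0699)=0, √Δ=0.5938 → z ∈ {-0.2922, 0.1971}; z = -0.2922 (taking z<0)
x = 0.1301, y = 0.1072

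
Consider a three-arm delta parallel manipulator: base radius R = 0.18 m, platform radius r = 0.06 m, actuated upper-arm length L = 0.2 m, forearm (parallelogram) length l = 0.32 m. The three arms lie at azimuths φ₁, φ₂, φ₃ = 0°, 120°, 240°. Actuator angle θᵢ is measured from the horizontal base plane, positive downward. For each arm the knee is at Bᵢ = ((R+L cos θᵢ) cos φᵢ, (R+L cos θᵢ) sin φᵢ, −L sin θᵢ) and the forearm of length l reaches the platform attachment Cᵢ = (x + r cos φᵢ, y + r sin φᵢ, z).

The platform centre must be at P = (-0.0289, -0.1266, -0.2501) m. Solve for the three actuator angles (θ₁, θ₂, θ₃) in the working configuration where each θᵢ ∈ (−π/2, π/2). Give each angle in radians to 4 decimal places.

arm 1 (φ=0.0°): x'=-0.0289, y'=-0.1266
  e−x'=0.1489;  (l²−L²−(e−x')²−y'²−z²)/2L = -0.0959
  √(A²+B²)=0.2911;  θ1 = -1.0338+1.9064 ≈ 0.8726
φ2=120.0° → target in arm frame (-0.0952, 0.0883)
  e−x'=0.2152;  (l²−L²−(e−x')²−y'²−z²)/2L = -0.1356
  γ=atan2(-0.2501,0.2152)=-0.8603;  ψ=arccos(-0.4111)=1.9945;  θ2=γ+ψ≈1.1342
arm 3 (φ=240.0°): x'=0.1241, y'=0.0383
  A cos θ + B sin θ = C:  -0.0041·cos θ + -0.2501·sin θ = -0.0041
  √(A²+B²)=0.2501;  θ3 = -1.5871+1.5871 ≈ 0.0000

θ₁ = 0.8726, θ₂ = 1.1342, θ₃ = 0.0000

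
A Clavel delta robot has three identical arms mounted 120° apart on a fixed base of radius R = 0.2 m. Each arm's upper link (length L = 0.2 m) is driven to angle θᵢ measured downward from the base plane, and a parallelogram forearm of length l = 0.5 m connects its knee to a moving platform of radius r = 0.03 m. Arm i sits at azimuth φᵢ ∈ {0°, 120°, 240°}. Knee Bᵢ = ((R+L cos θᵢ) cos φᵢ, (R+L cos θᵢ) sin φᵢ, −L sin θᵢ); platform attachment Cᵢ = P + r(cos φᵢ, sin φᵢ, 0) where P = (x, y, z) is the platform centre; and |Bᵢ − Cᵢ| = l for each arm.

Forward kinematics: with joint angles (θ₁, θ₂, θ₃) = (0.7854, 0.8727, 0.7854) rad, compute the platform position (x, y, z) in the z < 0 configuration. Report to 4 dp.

(0.0094, -0.0163, -0.5396)

arm 1 at φ=0.0°: (R−r)+L cos θ1 = 0.3114;  centre 1 = (0.3114, 0.0000, -0.1414)
centre 2 = (0.2986·cos120.0°, 0.2986·sin120.0°, -0.1532) = (-0.1493, 0.2586, -0.1532)
centre 3 = (0.3114·cos240.0°, 0.3114·sin240.0°, -0.1414) = (-0.1557, -0.2697, -0.1414)
subtract pairs → two planes through P
linear system: -0.9214x+0.5171y = -0.0044−-0.0236z; -0.9343x+-0.5394y = 0.0000−0.0000z
Cramer: x(z) = 0.0024-0.0130z;  y(z) = -0.0042+0.0225z
quadratic in z: (1.0007)z²+(0.2907)z+(-0.1345)=0, √Δ=0.7892 → z ∈ {-0.5396, 0.2491}; z = -0.5396 (taking z<0)
x = 0.0094, y = -0.0163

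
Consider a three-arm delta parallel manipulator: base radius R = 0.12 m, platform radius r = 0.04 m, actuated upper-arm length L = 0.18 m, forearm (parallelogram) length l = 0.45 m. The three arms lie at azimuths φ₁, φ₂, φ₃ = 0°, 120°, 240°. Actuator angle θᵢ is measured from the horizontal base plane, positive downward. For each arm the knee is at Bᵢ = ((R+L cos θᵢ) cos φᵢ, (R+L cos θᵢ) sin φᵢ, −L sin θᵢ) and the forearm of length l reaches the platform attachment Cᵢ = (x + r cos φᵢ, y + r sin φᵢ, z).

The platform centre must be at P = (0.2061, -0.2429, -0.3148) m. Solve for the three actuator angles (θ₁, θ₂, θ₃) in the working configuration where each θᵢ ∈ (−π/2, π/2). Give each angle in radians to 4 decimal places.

θ₁ = -0.3490, θ₂ = 1.3963, θ₃ = 0.0876

φ1=0.0° → target in arm frame (0.2061, -0.2429)
  e−x'=-0.1261;  (l²−L²−(e−x')²−y'²−z²)/2L = -0.0108
  √(A²+B²)=0.3391;  θ1 = -1.9518+1.6028 ≈ -0.3490
rotate P by −φ2: (-0.3134, -0.0570, -0.3148)
  A cos θ + B sin θ = C:  0.3934·cos θ + -0.3148·sin θ = -0.2417
  θ2 = atan2(B,A) + arccos(C/0.5039) = 1.3963
φ3=240.0° → target in arm frame (0.1073, 0.2999)
  e−x'=-0.0273;  (l²−L²−(e−x')²−y'²−z²)/2L = -0.0547
  √(A²+B²)=0.3160;  θ3 = -1.6573+1.7449 ≈ 0.0876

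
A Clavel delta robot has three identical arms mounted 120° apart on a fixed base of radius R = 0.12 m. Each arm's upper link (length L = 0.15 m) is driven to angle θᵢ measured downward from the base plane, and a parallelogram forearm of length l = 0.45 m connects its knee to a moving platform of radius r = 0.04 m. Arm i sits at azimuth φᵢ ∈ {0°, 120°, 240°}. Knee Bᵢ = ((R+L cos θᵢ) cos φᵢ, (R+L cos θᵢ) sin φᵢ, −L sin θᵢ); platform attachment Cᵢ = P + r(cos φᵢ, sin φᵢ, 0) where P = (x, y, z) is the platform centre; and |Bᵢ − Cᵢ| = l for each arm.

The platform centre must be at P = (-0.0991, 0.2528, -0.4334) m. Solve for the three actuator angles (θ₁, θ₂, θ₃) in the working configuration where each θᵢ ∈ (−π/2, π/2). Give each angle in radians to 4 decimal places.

θ₁ = 1.2219, θ₂ = -0.0872, θ₃ = 1.3964

φ1=0.0° → target in arm frame (-0.0991, 0.2528)
  A=0.1791, B=-0.4334, C=(l²−L²−A²−y'²−z²)/(2L)=-0.3461
  θ1 = atan2(B,A) + arccos(C/0.4689) = 1.2219
φ2=120.0° → target in arm frame (0.2685, -0.0406)
  A cos θ + B sin θ = C:  -0.1885·cos θ + -0.4334·sin θ = -0.1500
  γ=atan2(-0.4334,-0.1885)=-1.9810;  ψ=arccos(-0.3174)=1.8938;  θ2=γ+ψ≈-0.0872
rotate P by −φ3: (-0.1694, -0.2122, -0.4334)
  e−x'=0.2494;  (l²−L²−(e−x')²−y'²−z²)/2L = -0.3836
  √(A²+B²)=0.5000;  θ3 = -1.0487+2.4450 ≈ 1.3964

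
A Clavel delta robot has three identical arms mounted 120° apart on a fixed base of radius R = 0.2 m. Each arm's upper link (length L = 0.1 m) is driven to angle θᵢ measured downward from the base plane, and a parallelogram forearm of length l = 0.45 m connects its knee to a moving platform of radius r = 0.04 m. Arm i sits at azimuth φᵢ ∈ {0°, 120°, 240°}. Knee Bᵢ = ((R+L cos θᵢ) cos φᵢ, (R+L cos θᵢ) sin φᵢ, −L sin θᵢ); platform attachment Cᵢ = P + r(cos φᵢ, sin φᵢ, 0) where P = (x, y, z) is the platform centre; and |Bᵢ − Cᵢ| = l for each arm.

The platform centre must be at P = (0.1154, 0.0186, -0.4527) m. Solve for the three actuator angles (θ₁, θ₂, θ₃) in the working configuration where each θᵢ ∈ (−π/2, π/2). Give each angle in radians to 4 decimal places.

arm 1 (φ=0.0°): x'=0.1154, y'=0.0186
  e−x'=0.0446;  (l²−L²−(e−x')²−y'²−z²)/2L = -0.0739
  θ1 = atan2(B,A) + arccos(C/0.4549) = 0.2613
arm 2 (φ=120.0°): x'=-0.0416, y'=-0.1092
  A cos θ + B sin θ = C:  0.2016·cos θ + -0.4527·sin θ = -0.3250
  √(A²+B²)=0.4956;  θ2 = -1.1518+2.2862 ≈ 1.1344
rotate P by −φ3: (-0.0738, 0.0906, -0.4527)
  A cos θ + B sin θ = C:  0.2338·cos θ + -0.4527·sin θ = -0.3766
  θ3 = atan2(B,A) + arccos(C/0.5095) = 1.3085

θ₁ = 0.2613, θ₂ = 1.1344, θ₃ = 1.3085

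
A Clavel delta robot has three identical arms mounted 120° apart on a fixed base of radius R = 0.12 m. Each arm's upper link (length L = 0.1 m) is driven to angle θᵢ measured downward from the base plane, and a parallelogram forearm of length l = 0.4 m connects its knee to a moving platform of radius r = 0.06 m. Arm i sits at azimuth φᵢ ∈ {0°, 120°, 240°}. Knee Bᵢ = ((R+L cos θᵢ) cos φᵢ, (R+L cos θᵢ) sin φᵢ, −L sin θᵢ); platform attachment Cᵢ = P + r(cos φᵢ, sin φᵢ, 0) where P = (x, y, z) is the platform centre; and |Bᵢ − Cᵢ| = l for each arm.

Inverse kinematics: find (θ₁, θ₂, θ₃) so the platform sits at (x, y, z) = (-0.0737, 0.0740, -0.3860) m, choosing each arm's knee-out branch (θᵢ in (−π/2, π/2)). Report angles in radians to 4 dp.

φ1=0.0° → target in arm frame (-0.0737, 0.0740)
  A=0.1337, B=-0.3860, C=(l²−L²−A²−y'²−z²)/(2L)=-0.1117
  θ1 = atan2(B,A) + arccos(C/0.4085) = 0.6105
φ2=120.0° → target in arm frame (0.1009, 0.0268)
  A cos θ + B sin θ = C:  -0.0409·cos θ + -0.3860·sin θ = -0.0070
  √(A²+B²)=0.3882;  θ2 = -1.6765+1.5887 ≈ -0.0877
rotate P by −φ3: (-0.0272, -0.1008, -0.3860)
  A=0.0872, B=-0.3860, C=(l²−L²−A²−y'²−z²)/(2L)=-0.0839
  γ=atan2(-0.3860,0.0872)=-1.3485;  ψ=arccos(-0.2119)=1.7843;  θ3=γ+ψ≈0.4358

θ₁ = 0.6105, θ₂ = -0.0877, θ₃ = 0.4358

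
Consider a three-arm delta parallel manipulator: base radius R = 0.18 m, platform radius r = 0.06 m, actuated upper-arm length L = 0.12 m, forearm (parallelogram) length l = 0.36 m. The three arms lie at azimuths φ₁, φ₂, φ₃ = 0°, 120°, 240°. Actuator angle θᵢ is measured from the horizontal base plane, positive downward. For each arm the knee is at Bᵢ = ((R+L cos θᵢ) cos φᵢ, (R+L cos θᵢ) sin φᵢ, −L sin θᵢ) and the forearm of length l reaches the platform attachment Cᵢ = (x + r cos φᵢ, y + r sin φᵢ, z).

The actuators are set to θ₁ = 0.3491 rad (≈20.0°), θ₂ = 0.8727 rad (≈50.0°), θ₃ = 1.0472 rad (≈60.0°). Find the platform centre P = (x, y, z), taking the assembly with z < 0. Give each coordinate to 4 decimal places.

(0.0805, 0.0219, -0.3665)

S1 = (0.2328·cos0.0°, 0.2328·sin0.0°, -0.0410) = (0.2328, 0.0000, -0.0410)
S2 = (0.1971·cos120.0°, 0.1971·sin120.0°, -0.0919) = (-0.0986, 0.1707, -0.0919)
φ3=240.0°: virtual centre (-0.0900, -0.1559, -0.1039), radius l
|S₂|²−|S₁|² = -0.0086;  |S₃|²−|S₁|² = -0.0127
[-0.6627 0.3414 -0.1018]·P = -0.0086;  [-0.6455 -0.3118 -0.1258]·P = -0.0127
Cramer: x(z) = 0.0164-0.1749z;  y(z) = 0.0067-0.0413z
quadratic in z: (1.0323)z²+(0.1572)z+(-0.0810)=0, √Δ=0.5995 → z ∈ {-0.3665, 0.2142}; z = -0.3665 (taking z<0)
x = 0.0805, y = 0.0219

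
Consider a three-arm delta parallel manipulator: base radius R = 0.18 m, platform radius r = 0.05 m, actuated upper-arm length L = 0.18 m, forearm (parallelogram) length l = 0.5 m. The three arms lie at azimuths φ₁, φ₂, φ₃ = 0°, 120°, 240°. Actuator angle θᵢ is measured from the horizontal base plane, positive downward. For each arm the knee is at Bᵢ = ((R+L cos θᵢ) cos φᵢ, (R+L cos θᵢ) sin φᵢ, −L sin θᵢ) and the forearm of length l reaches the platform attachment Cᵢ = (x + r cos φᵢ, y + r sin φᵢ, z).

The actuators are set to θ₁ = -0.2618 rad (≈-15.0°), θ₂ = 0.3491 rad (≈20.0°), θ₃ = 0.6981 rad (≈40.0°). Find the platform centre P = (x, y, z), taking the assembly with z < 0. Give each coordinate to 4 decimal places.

arm 1 at φ=0.0°: (R−r)+L cos θ1 = 0.3039;  S1 = (0.3039, 0.0000, 0.0466)
arm 2 at φ=120.0°: (R−r)+L cos θ2 = 0.2991;  S2 = (-0.1496, 0.2591, -0.0616)
arm 3 at φ=240.0°: (R−r)+L cos θ3 = 0.2679;  S3 = (-0.1339, -0.2320, -0.1157)
subtract pairs → two planes through P
[-0.9069 0.5181 -0.2163]·P = -0.0012;  [-0.8756 -0.4640 -0.3246]·P = -0.0094
Cramer: x(z) = 0.0062-0.3071z;  y(z) = 0.0085-0.1200z
into |P−S₁|² = l²: 1.1087z² + 0.0876z + -0.1591 = 0;  Δ = 0.7135;  z = -0.4204 or 0.3414 → z<0 root = -0.4204
x = 0.1353, y = 0.0589

(0.1353, 0.0589, -0.4204)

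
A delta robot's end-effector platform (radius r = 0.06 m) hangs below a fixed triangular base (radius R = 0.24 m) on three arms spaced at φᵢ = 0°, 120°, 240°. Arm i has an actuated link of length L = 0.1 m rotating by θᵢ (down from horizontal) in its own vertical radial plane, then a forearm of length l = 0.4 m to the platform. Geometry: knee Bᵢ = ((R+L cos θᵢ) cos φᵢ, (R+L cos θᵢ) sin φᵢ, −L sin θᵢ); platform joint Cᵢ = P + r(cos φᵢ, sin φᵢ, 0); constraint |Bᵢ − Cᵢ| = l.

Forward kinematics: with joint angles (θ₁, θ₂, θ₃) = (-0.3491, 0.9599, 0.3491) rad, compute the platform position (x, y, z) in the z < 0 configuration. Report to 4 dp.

φ1=0.0°: virtual centre (0.2740, 0.0000, 0.0342), radius l
S2 = (0.2374·cos120.0°, 0.2374·sin120.0°, -0.0819) = (-0.1187, 0.2056, -0.0819)
arm 3 at φ=240.0°: ρ3 = 0.2740;  S3 = (-0.1370, -0.2373, -0.0342)
subtract pairs → two planes through P
[-0.7853 0.4111 -0.2322]·P = -0.0132;  [-0.8219 -0.4745 -0.1368]·P = 0.0000
Cramer: x(z) = 0.0088-0.2343z;  y(z) = -0.0152+0.1174z
into |P−S₁|² = l²: 1.0687z² + 0.0522z + -0.0883 = 0;  Δ = 0.3801;  z = -0.3129 or 0.2640 → z<0 root = -0.3129
x = 0.0821, y = -0.0520

(0.0821, -0.0520, -0.3129)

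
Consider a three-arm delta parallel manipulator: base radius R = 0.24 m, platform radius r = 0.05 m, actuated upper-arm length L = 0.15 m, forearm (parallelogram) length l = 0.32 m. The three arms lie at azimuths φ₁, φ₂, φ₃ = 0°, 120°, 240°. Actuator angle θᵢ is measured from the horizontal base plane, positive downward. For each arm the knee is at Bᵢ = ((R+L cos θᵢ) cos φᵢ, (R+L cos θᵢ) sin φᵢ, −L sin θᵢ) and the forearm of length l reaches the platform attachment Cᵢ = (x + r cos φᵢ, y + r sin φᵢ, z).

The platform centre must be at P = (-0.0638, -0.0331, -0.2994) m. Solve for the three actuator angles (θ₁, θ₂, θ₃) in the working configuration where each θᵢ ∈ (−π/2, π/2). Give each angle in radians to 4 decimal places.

rotate P by −φ1: (-0.0638, -0.0331, -0.2994)
  A=0.2538, B=-0.2994, C=(l²−L²−A²−y'²−z²)/(2L)=-0.2508
  θ1 = atan2(B,A) + arccos(C/0.3925) = 1.3964
arm 2 (φ=120.0°): x'=0.0032, y'=0.0718
  e−x'=0.1868;  (l²−L²−(e−x')²−y'²−z²)/2L = -0.1659
  √(A²+B²)=0.3529;  θ2 = -1.0131+2.0603 ≈ 1.0473
φ3=240.0° → target in arm frame (0.0606, -0.0387)
  A=0.1294, B=-0.2994, C=(l²−L²−A²−y'²−z²)/(2L)=-0.0933
  θ3 = atan2(B,A) + arccos(C/0.3262) = 0.6982

θ₁ = 1.3964, θ₂ = 1.0473, θ₃ = 0.6982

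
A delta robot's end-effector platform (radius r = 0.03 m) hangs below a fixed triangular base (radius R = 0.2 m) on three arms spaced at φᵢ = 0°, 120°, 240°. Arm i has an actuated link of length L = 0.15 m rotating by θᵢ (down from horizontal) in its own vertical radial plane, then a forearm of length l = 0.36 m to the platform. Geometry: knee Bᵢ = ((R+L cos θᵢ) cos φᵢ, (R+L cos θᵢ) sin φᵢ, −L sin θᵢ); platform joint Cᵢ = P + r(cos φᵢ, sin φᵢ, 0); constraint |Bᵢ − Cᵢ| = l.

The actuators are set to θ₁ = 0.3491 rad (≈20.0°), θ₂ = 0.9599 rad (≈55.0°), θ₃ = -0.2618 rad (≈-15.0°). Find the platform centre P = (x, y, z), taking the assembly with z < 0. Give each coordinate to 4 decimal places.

arm 1 at φ=0.0°: ρ1 = 0.3110;  O1 = (0.3110, 0.0000, -0.0513)
arm 2 at φ=120.0°: ρ2 = 0.2560;  O2 = (-0.1280, 0.2217, -0.1229)
φ3=240.0°: virtual centre (-0.1574, -0.2727, 0.0388), radius l
subtract pairs → two planes through P
linear system: -0.8779x+0.4435y = -0.0187−-0.1431z; -0.9368x+-0.5454y = 0.0013−0.1803z
det = 0.8943;  x = 0.0107+0.0021z,  y = -0.0209+0.3269z
sphere 1 gives Az²+Bz+C=0 with A=1.1069, B=0.0877, C=-0.0364;  B²−4AC=0.1688;  roots -0.2252, 0.1460;  negative root z = -0.2252
x = 0.0102, y = -0.0945

(0.0102, -0.0945, -0.2252)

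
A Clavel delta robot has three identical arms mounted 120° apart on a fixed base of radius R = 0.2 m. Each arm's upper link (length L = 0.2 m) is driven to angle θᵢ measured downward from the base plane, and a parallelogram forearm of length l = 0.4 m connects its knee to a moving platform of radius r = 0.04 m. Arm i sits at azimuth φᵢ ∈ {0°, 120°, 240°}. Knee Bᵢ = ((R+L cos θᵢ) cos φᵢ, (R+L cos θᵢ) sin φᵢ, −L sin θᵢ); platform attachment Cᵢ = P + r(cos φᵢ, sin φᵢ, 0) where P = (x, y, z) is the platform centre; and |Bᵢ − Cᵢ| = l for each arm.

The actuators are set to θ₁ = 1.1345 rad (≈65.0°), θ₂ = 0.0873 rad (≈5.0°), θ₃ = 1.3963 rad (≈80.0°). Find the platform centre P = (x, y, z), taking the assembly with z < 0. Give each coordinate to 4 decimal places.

(-0.0514, 0.1865, -0.3753)

S1 = (0.2445·cos0.0°, 0.2445·sin0.0°, -0.1813) = (0.2445, 0.0000, -0.1813)
φ2=120.0°: virtual centre (-0.1796, 0.3111, -0.0174), radius l
arm 3 at φ=240.0°: e+L cos θ3 = 0.1947;  S3 = (-0.0974, -0.1686, -0.1970)
eliminate P² terms by subtracting sphere 1 from 2 and 3
plane₁₂: -0.8483x+0.6222y+0.3277z = 0.0367
det = 0.7115;  x = -0.0035+0.1279z,  y = 0.0543+-0.3523z
sphere 1 gives Az²+Bz+C=0 with A=1.1405, B=0.2609, C=-0.0627;  B²−4AC=0.3541;  roots -0.3753, 0.1465;  negative root z = -0.3753
x = -0.0514, y = 0.1865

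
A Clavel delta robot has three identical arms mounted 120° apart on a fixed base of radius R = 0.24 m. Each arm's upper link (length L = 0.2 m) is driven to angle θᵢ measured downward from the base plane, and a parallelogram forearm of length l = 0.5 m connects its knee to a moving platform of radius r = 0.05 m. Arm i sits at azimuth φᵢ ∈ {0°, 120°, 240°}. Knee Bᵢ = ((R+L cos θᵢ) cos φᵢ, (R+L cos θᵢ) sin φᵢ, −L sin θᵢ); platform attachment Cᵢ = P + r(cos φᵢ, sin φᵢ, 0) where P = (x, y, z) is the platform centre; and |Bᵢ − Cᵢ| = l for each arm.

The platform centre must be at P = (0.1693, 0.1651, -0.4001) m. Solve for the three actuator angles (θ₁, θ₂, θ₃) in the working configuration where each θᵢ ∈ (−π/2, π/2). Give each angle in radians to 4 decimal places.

rotate P by −φ1: (0.1693, 0.1651, -0.4001)
  A=0.0207, B=-0.4001, C=(l²−L²−A²−y'²−z²)/(2L)=0.0556
  √(A²+B²)=0.4006;  θ1 = -1.5191+1.4316 ≈ -0.0875
φ2=120.0° → target in arm frame (0.0583, -0.2292)
  A=0.1317, B=-0.4001, C=(l²−L²−A²−y'²−z²)/(2L)=-0.0498
  θ2 = atan2(B,A) + arccos(C/0.4212) = 0.4365
rotate P by −φ3: (-0.2276, 0.0641, -0.4001)
  A cos θ + B sin θ = C:  0.4176·cos θ + -0.4001·sin θ = -0.3215
  √(A²+B²)=0.5784;  θ3 = -0.7640+2.1602 ≈ 1.3963

θ₁ = -0.0875, θ₂ = 0.4365, θ₃ = 1.3963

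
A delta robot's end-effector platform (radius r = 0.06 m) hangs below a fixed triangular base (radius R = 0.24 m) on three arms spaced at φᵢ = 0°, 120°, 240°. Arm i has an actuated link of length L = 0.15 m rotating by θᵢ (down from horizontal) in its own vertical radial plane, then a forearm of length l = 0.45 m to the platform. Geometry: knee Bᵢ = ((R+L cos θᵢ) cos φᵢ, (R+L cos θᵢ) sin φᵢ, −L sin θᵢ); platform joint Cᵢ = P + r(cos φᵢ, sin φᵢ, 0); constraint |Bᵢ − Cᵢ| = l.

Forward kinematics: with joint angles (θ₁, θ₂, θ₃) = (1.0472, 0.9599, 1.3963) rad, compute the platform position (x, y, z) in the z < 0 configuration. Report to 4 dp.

φ1=0.0°: virtual centre (0.2550, 0.0000, -0.1299), radius l
φ2=120.0°: virtual centre (-0.1330, 0.2304, -0.1229), radius l
φ3=240.0°: virtual centre (-0.1030, -0.1784, -0.1477), radius l
|O₂|²−|O₁|² = 0.0040;  |O₃|²−|O₁|² = -0.0176
[-0.7760 0.4608 0.0141]·P = 0.0040;  [-0.7160 -0.3569 -0.0356]·P = -0.0176
det = 0.6069;  x = 0.0110+-0.0188z,  y = 0.0272+-0.0622z
sphere 1 gives Az²+Bz+C=0 with A=1.0042, B=0.2656, C=-0.1254;  B²−4AC=0.5741;  roots -0.5095, 0.2450;  negative root z = -0.5095
x = 0.0206, y = 0.0589

(0.0206, 0.0589, -0.5095)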